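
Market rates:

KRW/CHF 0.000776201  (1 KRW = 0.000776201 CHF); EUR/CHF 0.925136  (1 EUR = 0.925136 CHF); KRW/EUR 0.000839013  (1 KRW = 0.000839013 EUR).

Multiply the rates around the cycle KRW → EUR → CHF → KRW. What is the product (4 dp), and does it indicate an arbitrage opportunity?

Around KRW → EUR → CHF → KRW: 1 × 0.000839013 × 0.925136 ÷ 0.000776201 = 1.000000
Product ≈ 1 (deviation 0.000%, within rounding noise).

1.0000 (no arbitrage)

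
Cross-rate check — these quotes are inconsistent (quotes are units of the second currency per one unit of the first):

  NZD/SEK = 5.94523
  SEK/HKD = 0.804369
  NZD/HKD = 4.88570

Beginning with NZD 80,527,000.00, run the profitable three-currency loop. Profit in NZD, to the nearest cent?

Profit: NZD 1,743,536.75

Profitable loop is NZD → HKD → SEK → NZD:
NZD 80,527,000.00 × 4.88570 = HKD 393,430,763.90
HKD 393,430,763.90 ÷ 0.804369 = SEK 489,117,263.22
SEK 489,117,263.22 ÷ 5.94523 = NZD 82,270,536.75
Profit = NZD 82,270,536.75 − NZD 80,527,000.00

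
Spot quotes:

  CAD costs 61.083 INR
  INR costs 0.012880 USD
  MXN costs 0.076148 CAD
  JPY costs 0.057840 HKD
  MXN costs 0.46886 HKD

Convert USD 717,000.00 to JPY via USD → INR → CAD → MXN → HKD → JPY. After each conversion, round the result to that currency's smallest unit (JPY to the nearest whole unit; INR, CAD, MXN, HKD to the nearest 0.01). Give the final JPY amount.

JPY 97,015,099

USD 717,000.00 ÷ 0.012880 = INR 55,667,701.86
INR 55,667,701.86 ÷ 61.083 = CAD 911,345.25
CAD 911,345.25 ÷ 0.076148 = MXN 11,968,078.61
MXN 11,968,078.61 × 0.46886 = HKD 5,611,353.34
HKD 5,611,353.34 ÷ 0.057840 = JPY 97,015,099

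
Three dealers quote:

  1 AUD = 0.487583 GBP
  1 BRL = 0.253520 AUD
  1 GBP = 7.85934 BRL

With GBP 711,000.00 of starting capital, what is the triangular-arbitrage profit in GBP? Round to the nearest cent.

Profit: GBP 20,851.12

Profitable loop is GBP → AUD → BRL → GBP:
GBP 711,000.00 ÷ 0.487583 = AUD 1,458,213.27
AUD 1,458,213.27 ÷ 0.253520 = BRL 5,751,866.79
BRL 5,751,866.79 ÷ 7.85934 = GBP 731,851.12
Profit = GBP 731,851.12 − GBP 711,000.00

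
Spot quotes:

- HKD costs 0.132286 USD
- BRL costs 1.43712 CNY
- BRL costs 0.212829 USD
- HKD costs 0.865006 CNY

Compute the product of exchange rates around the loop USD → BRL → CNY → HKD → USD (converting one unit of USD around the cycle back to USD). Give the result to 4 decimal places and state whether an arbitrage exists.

1.0327 (arbitrage exists)

Around USD → BRL → CNY → HKD → USD: 1 ÷ 0.212829 × 1.43712 ÷ 0.865006 × 0.132286 = 1.032659
Product > 1; profitable direction is USD → BRL → CNY → HKD → USD.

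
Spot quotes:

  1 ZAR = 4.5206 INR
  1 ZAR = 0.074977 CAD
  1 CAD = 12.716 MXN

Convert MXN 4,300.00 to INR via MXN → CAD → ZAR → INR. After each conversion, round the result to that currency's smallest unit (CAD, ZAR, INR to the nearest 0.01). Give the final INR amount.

MXN 4,300.00 ÷ 12.716 = CAD 338.16
CAD 338.16 ÷ 0.074977 = ZAR 4,510.18
ZAR 4,510.18 × 4.5206 = INR 20,388.72

INR 20,388.72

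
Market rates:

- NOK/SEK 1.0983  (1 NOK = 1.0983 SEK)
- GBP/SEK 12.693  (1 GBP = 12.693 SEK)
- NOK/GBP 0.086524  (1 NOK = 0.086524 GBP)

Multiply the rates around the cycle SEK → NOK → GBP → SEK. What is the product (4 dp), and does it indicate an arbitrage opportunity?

Around SEK → NOK → GBP → SEK: 1 ÷ 1.0983 × 0.086524 × 12.693 = 0.999954
Product ≈ 1 (deviation 0.005%, within rounding noise).

1.0000 (no arbitrage)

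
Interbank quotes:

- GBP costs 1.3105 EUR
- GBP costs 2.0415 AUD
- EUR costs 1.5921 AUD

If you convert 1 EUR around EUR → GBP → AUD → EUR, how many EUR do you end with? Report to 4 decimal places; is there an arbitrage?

Around EUR → GBP → AUD → EUR: 1 ÷ 1.3105 × 2.0415 ÷ 1.5921 = 0.978458
Product < 1; profitable direction is EUR → AUD → GBP → EUR.

0.9785 (arbitrage exists)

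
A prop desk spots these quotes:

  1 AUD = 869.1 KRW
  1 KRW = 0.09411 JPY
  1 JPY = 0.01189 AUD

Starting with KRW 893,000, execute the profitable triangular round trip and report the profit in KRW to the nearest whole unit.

Profitable loop is KRW → AUD → JPY → KRW:
KRW 893,000 ÷ 869.1 = AUD 1,027.50
AUD 1,027.50 ÷ 0.01189 = JPY 86,417
JPY 86,417 ÷ 0.09411 = KRW 918,257
Profit = KRW 918,257 − KRW 893,000

Profit: KRW 25,257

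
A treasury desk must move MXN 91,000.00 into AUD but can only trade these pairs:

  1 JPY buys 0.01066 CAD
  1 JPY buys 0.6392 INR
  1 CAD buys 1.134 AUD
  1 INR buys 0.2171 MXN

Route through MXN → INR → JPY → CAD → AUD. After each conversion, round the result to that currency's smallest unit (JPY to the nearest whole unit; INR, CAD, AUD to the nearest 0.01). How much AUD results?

MXN 91,000.00 ÷ 0.2171 = INR 419,161.68
INR 419,161.68 ÷ 0.6392 = JPY 655,760
JPY 655,760 × 0.01066 = CAD 6,990.40
CAD 6,990.40 × 1.134 = AUD 7,927.11

AUD 7,927.11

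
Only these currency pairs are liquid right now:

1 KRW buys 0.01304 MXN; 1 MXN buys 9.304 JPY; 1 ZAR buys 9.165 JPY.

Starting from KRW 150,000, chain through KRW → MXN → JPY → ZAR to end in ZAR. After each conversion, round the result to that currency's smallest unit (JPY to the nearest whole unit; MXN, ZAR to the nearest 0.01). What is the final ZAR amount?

KRW 150,000 × 0.01304 = MXN 1,956.00
MXN 1,956.00 × 9.304 = JPY 18,199
JPY 18,199 ÷ 9.165 = ZAR 1,985.71

ZAR 1,985.71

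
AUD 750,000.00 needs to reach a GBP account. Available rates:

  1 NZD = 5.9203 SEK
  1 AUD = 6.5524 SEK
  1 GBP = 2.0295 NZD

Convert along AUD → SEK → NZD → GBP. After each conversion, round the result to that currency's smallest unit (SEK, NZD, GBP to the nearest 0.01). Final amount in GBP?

GBP 409,005.26

AUD 750,000.00 × 6.5524 = SEK 4,914,300.00
SEK 4,914,300.00 ÷ 5.9203 = NZD 830,076.18
NZD 830,076.18 ÷ 2.0295 = GBP 409,005.26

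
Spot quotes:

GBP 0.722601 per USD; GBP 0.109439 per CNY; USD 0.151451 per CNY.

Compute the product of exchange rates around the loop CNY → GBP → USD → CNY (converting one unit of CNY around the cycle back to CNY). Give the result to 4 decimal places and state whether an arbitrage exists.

1.0000 (no arbitrage)

Around CNY → GBP → USD → CNY: 1 × 0.109439 ÷ 0.722601 ÷ 0.151451 = 1.000003
Product ≈ 1 (deviation 0.000%, within rounding noise).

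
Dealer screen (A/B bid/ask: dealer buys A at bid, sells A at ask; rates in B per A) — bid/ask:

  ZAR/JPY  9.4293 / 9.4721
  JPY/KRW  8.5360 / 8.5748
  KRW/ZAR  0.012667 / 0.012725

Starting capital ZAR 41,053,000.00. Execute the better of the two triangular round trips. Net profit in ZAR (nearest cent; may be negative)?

Best loop ZAR → JPY → KRW → ZAR:
ZAR 41,053,000.00 × 9.4293 (sell ZAR at bid) = JPY 387,101,053
JPY 387,101,053 × 8.5360 (sell JPY at bid) = KRW 3,304,294,588
KRW 3,304,294,588 × 0.012667 (sell KRW at bid) = ZAR 41,855,499.54

Net profit: ZAR 802,499.54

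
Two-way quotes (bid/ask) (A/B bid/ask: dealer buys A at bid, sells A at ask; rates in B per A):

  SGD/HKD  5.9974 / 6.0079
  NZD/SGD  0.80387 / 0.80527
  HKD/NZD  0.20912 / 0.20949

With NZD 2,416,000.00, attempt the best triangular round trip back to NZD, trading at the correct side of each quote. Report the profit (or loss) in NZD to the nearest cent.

Net profit: NZD 19,798.38

Best loop NZD → SGD → HKD → NZD:
NZD 2,416,000.00 × 0.80387 (sell NZD at bid) = SGD 1,942,149.92
SGD 1,942,149.92 × 5.9974 (sell SGD at bid) = HKD 11,647,849.93
HKD 11,647,849.93 × 0.20912 (sell HKD at bid) = NZD 2,435,798.38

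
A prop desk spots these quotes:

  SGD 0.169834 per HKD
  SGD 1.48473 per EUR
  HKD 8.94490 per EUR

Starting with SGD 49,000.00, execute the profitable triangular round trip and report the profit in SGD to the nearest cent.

Profitable loop is SGD → EUR → HKD → SGD:
SGD 49,000.00 ÷ 1.48473 = EUR 33,002.63
EUR 33,002.63 × 8.94490 = HKD 295,205.26
HKD 295,205.26 × 0.169834 = SGD 50,135.89
Profit = SGD 50,135.89 − SGD 49,000.00

Profit: SGD 1,135.89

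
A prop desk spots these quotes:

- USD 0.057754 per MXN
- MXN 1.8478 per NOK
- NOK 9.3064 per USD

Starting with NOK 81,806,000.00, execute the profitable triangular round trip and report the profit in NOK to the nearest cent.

Profit: NOK 563,496.53

Profitable loop is NOK → USD → MXN → NOK:
NOK 81,806,000.00 ÷ 9.3064 = USD 8,790,294.85
USD 8,790,294.85 ÷ 0.057754 = MXN 152,202,355.70
MXN 152,202,355.70 ÷ 1.8478 = NOK 82,369,496.53
Profit = NOK 82,369,496.53 − NOK 81,806,000.00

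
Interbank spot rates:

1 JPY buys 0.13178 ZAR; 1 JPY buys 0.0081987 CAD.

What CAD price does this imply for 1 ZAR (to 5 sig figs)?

ZAR/CAD = 0.062215

1 ZAR ÷ 0.13178 = 7.5884 JPY
7.5884 JPY × 0.0081987 = 0.0622151 CAD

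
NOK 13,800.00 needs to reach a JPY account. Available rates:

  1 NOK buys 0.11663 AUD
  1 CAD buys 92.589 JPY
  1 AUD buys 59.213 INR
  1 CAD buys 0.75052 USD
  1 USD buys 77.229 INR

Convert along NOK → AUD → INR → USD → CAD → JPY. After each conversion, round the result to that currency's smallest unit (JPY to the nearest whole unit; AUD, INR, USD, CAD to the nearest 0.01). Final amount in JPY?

NOK 13,800.00 × 0.11663 = AUD 1,609.49
AUD 1,609.49 × 59.213 = INR 95,302.73
INR 95,302.73 ÷ 77.229 = USD 1,234.03
USD 1,234.03 ÷ 0.75052 = CAD 1,644.23
CAD 1,644.23 × 92.589 = JPY 152,238

JPY 152,238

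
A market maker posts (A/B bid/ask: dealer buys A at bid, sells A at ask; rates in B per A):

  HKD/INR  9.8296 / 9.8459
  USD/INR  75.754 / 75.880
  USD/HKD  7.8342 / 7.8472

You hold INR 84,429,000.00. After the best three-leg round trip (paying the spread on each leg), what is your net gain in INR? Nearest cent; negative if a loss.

Best loop INR → USD → HKD → INR:
INR 84,429,000.00 ÷ 75.880 (buy USD at ask) = USD 1,112,664.73
USD 1,112,664.73 × 7.8342 (sell USD at bid) = HKD 8,716,838.06
HKD 8,716,838.06 × 9.8296 (sell HKD at bid) = INR 85,683,031.37

Net profit: INR 1,254,031.37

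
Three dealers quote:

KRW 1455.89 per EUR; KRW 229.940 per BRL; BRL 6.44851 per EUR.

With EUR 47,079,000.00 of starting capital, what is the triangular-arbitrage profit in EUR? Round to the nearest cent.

Profitable loop is EUR → BRL → KRW → EUR:
EUR 47,079,000.00 × 6.44851 = BRL 303,589,402.29
BRL 303,589,402.29 × 229.940 = KRW 69,807,347,163
KRW 69,807,347,163 ÷ 1455.89 = EUR 47,948,229.03
Profit = EUR 47,948,229.03 − EUR 47,079,000.00

Profit: EUR 869,229.03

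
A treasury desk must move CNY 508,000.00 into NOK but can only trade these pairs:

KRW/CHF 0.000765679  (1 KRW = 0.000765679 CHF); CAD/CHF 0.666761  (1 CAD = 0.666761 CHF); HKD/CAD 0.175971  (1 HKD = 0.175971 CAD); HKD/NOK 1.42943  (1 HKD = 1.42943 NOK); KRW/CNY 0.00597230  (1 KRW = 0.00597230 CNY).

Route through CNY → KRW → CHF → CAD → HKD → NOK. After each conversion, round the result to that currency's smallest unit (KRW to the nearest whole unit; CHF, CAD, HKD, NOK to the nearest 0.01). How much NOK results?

NOK 793,451.56

CNY 508,000.00 ÷ 0.00597230 = KRW 85,059,357
KRW 85,059,357 × 0.000765679 = CHF 65,128.16
CHF 65,128.16 ÷ 0.666761 = CAD 97,678.42
CAD 97,678.42 ÷ 0.175971 = HKD 555,082.49
HKD 555,082.49 × 1.42943 = NOK 793,451.56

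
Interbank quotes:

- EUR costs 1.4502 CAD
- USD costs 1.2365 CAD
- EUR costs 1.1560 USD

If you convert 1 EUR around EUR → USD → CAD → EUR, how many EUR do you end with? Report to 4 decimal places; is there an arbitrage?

Around EUR → USD → CAD → EUR: 1 × 1.1560 × 1.2365 ÷ 1.4502 = 0.985653
Product < 1; profitable direction is EUR → CAD → USD → EUR.

0.9857 (arbitrage exists)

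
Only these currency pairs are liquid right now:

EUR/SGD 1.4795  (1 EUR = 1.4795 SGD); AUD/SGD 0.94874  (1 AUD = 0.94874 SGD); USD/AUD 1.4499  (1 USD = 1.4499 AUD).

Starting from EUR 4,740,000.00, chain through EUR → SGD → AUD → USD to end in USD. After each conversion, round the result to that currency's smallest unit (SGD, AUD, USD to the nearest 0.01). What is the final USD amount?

EUR 4,740,000.00 × 1.4795 = SGD 7,012,830.00
SGD 7,012,830.00 ÷ 0.94874 = AUD 7,391,730.08
AUD 7,391,730.08 ÷ 1.4499 = USD 5,098,096.48

USD 5,098,096.48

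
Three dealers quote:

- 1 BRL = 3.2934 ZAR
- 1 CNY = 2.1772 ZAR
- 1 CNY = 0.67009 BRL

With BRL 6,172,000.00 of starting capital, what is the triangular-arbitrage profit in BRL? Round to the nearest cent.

Profitable loop is BRL → ZAR → CNY → BRL:
BRL 6,172,000.00 × 3.2934 = ZAR 20,326,864.80
ZAR 20,326,864.80 ÷ 2.1772 = CNY 9,336,241.41
CNY 9,336,241.41 × 0.67009 = BRL 6,256,122.01
Profit = BRL 6,256,122.01 − BRL 6,172,000.00

Profit: BRL 84,122.01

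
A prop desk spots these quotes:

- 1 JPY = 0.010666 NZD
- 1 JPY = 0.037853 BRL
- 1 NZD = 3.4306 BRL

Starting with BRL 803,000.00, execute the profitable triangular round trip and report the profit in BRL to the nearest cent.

Profit: BRL 27,699.96

Profitable loop is BRL → NZD → JPY → BRL:
BRL 803,000.00 ÷ 3.4306 = NZD 234,069.84
NZD 234,069.84 ÷ 0.010666 = JPY 21,945,419
JPY 21,945,419 × 0.037853 = BRL 830,699.96
Profit = BRL 830,699.96 − BRL 803,000.00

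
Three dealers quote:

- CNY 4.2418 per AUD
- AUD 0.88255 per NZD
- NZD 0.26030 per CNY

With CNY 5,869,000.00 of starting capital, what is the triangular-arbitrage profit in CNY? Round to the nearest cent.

Profit: CNY 153,827.63

Profitable loop is CNY → AUD → NZD → CNY:
CNY 5,869,000.00 ÷ 4.2418 = AUD 1,383,610.73
AUD 1,383,610.73 ÷ 0.88255 = NZD 1,567,742.03
NZD 1,567,742.03 ÷ 0.26030 = CNY 6,022,827.63
Profit = CNY 6,022,827.63 − CNY 5,869,000.00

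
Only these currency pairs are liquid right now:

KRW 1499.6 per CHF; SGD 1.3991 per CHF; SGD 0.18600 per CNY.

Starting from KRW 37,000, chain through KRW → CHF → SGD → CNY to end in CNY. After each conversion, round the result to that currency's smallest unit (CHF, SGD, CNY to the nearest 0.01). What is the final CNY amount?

CNY 185.59

KRW 37,000 ÷ 1499.6 = CHF 24.67
CHF 24.67 × 1.3991 = SGD 34.52
SGD 34.52 ÷ 0.18600 = CNY 185.59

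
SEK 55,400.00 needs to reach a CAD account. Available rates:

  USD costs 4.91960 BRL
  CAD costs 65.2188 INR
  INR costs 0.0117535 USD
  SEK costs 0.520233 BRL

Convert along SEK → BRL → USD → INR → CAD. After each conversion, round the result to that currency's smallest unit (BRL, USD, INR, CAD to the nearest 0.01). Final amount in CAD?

CAD 7,642.54

SEK 55,400.00 × 0.520233 = BRL 28,820.91
BRL 28,820.91 ÷ 4.91960 = USD 5,858.38
USD 5,858.38 ÷ 0.0117535 = INR 498,437.06
INR 498,437.06 ÷ 65.2188 = CAD 7,642.54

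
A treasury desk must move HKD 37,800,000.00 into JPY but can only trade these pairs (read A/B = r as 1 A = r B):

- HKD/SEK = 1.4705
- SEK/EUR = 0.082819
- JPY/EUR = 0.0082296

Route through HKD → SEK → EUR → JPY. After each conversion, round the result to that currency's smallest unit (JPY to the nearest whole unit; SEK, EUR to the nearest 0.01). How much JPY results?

JPY 559,381,480

HKD 37,800,000.00 × 1.4705 = SEK 55,584,900.00
SEK 55,584,900.00 × 0.082819 = EUR 4,603,485.83
EUR 4,603,485.83 ÷ 0.0082296 = JPY 559,381,480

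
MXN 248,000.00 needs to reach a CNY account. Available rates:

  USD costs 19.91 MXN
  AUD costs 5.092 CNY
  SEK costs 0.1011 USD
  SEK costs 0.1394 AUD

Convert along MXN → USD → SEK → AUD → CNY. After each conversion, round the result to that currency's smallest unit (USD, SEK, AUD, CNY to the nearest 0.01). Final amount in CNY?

CNY 87,454.13

MXN 248,000.00 ÷ 19.91 = USD 12,456.05
USD 12,456.05 ÷ 0.1011 = SEK 123,205.24
SEK 123,205.24 × 0.1394 = AUD 17,174.81
AUD 17,174.81 × 5.092 = CNY 87,454.13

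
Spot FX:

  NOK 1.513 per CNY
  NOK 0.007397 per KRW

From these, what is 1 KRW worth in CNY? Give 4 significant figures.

KRW/CNY = 0.004889

1 KRW × 0.007397 = 0.007397 NOK
0.007397 NOK ÷ 1.513 = 0.00488896 CNY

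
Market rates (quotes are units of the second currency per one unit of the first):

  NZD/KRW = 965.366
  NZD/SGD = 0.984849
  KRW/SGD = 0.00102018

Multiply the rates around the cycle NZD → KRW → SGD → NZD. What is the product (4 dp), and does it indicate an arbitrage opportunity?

1.0000 (no arbitrage)

Around NZD → KRW → SGD → NZD: 1 × 965.366 × 0.00102018 ÷ 0.984849 = 0.999998
Product ≈ 1 (deviation 0.000%, within rounding noise).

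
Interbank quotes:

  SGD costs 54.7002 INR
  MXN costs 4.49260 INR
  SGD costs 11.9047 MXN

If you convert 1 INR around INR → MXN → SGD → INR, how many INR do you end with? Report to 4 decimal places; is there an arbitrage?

1.0228 (arbitrage exists)

Around INR → MXN → SGD → INR: 1 ÷ 4.49260 ÷ 11.9047 × 54.7002 = 1.022758
Product > 1; profitable direction is INR → MXN → SGD → INR.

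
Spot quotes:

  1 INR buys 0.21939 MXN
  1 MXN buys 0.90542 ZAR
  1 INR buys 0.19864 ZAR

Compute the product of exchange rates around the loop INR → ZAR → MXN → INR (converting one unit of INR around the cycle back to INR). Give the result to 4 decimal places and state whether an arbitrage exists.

Around INR → ZAR → MXN → INR: 1 × 0.19864 ÷ 0.90542 ÷ 0.21939 = 1.000000
Product ≈ 1 (deviation 0.000%, within rounding noise).

1.0000 (no arbitrage)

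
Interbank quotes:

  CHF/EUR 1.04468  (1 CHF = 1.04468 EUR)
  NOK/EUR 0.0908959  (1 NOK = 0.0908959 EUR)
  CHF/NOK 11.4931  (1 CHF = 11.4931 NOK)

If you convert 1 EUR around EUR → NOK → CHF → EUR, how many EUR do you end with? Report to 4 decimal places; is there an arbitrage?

1.0000 (no arbitrage)

Around EUR → NOK → CHF → EUR: 1 ÷ 0.0908959 ÷ 11.4931 × 1.04468 = 1.000004
Product ≈ 1 (deviation 0.000%, within rounding noise).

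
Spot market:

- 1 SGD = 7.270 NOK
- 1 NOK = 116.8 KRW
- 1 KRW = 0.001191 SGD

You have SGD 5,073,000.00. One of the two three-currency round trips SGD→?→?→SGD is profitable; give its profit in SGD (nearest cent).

Profit: SGD 57,431.31

Profitable loop is SGD → NOK → KRW → SGD:
SGD 5,073,000.00 × 7.270 = NOK 36,880,710.00
NOK 36,880,710.00 × 116.8 = KRW 4,307,666,928
KRW 4,307,666,928 × 0.001191 = SGD 5,130,431.31
Profit = SGD 5,130,431.31 − SGD 5,073,000.00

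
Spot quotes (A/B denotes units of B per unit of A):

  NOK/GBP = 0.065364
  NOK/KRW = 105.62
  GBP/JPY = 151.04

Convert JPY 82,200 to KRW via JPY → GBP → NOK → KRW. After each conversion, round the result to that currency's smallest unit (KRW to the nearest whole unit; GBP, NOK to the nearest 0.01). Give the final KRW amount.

JPY 82,200 ÷ 151.04 = GBP 544.23
GBP 544.23 ÷ 0.065364 = NOK 8,326.14
NOK 8,326.14 × 105.62 = KRW 879,407

KRW 879,407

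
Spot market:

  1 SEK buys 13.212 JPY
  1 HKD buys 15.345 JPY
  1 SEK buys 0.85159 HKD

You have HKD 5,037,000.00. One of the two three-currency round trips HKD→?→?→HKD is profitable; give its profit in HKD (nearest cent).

Profitable loop is HKD → SEK → JPY → HKD:
HKD 5,037,000.00 ÷ 0.85159 = SEK 5,914,818.16
SEK 5,914,818.16 × 13.212 = JPY 78,146,578
JPY 78,146,578 ÷ 15.345 = HKD 5,092,641.09
Profit = HKD 5,092,641.09 − HKD 5,037,000.00

Profit: HKD 55,641.09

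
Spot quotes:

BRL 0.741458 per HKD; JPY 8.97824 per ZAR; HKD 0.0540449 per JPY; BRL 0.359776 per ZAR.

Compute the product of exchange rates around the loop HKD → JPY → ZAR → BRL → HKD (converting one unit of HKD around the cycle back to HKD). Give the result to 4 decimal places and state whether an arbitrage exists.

Around HKD → JPY → ZAR → BRL → HKD: 1 ÷ 0.0540449 ÷ 8.97824 × 0.359776 ÷ 0.741458 = 0.999999
Product ≈ 1 (deviation 0.000%, within rounding noise).

1.0000 (no arbitrage)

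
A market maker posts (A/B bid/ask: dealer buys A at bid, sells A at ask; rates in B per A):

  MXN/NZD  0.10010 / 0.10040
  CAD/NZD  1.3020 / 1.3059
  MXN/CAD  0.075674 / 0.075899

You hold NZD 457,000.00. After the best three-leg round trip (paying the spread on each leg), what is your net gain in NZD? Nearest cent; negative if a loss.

Net profit: NZD 4,534.64

Best loop NZD → CAD → MXN → NZD:
NZD 457,000.00 ÷ 1.3059 (buy CAD at ask) = CAD 349,950.23
CAD 349,950.23 ÷ 0.075899 (buy MXN at ask) = MXN 4,610,735.66
MXN 4,610,735.66 × 0.10010 (sell MXN at bid) = NZD 461,534.64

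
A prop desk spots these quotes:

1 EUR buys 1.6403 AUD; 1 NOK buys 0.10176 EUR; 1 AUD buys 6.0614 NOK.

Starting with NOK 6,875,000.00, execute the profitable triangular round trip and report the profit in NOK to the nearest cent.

Profitable loop is NOK → EUR → AUD → NOK:
NOK 6,875,000.00 × 0.10176 = EUR 699,600.00
EUR 699,600.00 × 1.6403 = AUD 1,147,553.88
AUD 1,147,553.88 × 6.0614 = NOK 6,955,783.09
Profit = NOK 6,955,783.09 − NOK 6,875,000.00

Profit: NOK 80,783.09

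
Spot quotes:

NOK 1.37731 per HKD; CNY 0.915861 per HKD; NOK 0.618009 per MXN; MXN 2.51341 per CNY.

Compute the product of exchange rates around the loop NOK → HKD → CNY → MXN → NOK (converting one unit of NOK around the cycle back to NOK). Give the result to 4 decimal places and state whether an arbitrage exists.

Around NOK → HKD → CNY → MXN → NOK: 1 ÷ 1.37731 × 0.915861 × 2.51341 × 0.618009 = 1.032895
Product > 1; profitable direction is NOK → HKD → CNY → MXN → NOK.

1.0329 (arbitrage exists)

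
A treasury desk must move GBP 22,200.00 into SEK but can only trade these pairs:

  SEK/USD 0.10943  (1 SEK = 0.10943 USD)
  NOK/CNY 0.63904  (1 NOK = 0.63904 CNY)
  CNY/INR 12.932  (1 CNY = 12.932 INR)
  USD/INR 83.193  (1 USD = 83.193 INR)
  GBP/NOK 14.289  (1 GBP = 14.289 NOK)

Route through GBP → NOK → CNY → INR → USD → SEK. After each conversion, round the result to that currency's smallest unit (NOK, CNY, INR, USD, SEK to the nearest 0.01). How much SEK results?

SEK 287,955.50

GBP 22,200.00 × 14.289 = NOK 317,215.80
NOK 317,215.80 × 0.63904 = CNY 202,713.58
CNY 202,713.58 × 12.932 = INR 2,621,492.02
INR 2,621,492.02 ÷ 83.193 = USD 31,510.97
USD 31,510.97 ÷ 0.10943 = SEK 287,955.50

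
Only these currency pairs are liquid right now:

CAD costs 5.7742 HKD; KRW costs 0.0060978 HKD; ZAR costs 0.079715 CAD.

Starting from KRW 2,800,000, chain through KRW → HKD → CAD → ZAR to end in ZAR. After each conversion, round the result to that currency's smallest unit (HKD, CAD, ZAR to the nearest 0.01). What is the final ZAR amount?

ZAR 37,093.65

KRW 2,800,000 × 0.0060978 = HKD 17,073.84
HKD 17,073.84 ÷ 5.7742 = CAD 2,956.92
CAD 2,956.92 ÷ 0.079715 = ZAR 37,093.65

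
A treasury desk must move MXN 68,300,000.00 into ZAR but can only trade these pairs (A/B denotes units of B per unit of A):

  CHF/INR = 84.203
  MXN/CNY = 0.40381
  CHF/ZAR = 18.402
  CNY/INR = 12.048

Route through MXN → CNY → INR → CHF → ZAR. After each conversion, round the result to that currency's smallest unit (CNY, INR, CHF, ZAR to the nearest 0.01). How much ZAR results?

ZAR 72,618,988.19

MXN 68,300,000.00 × 0.40381 = CNY 27,580,223.00
CNY 27,580,223.00 × 12.048 = INR 332,286,526.70
INR 332,286,526.70 ÷ 84.203 = CHF 3,946,255.20
CHF 3,946,255.20 × 18.402 = ZAR 72,618,988.19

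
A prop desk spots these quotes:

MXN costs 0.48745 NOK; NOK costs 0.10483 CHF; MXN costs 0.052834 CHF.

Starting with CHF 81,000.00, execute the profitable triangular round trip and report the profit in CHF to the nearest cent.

Profit: CHF 2,749.62

Profitable loop is CHF → NOK → MXN → CHF:
CHF 81,000.00 ÷ 0.10483 = NOK 772,679.58
NOK 772,679.58 ÷ 0.48745 = MXN 1,585,146.33
MXN 1,585,146.33 × 0.052834 = CHF 83,749.62
Profit = CHF 83,749.62 − CHF 81,000.00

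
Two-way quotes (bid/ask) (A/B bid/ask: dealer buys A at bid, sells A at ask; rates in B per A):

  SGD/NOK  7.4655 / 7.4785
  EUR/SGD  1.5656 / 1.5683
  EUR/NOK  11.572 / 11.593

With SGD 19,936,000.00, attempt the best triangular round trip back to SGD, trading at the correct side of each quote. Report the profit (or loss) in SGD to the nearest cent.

Best loop SGD → NOK → EUR → SGD:
SGD 19,936,000.00 × 7.4655 (sell SGD at bid) = NOK 148,832,208.00
NOK 148,832,208.00 ÷ 11.593 (buy EUR at ask) = EUR 12,838,109.89
EUR 12,838,109.89 × 1.5656 (sell EUR at bid) = SGD 20,099,344.85

Net profit: SGD 163,344.85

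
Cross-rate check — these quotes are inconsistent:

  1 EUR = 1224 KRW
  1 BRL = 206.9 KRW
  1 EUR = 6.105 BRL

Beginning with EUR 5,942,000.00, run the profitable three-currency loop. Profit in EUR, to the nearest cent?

Profitable loop is EUR → BRL → KRW → EUR:
EUR 5,942,000.00 × 6.105 = BRL 36,275,910.00
BRL 36,275,910.00 × 206.9 = KRW 7,505,485,779
KRW 7,505,485,779 ÷ 1224 = EUR 6,131,932.83
Profit = EUR 6,131,932.83 − EUR 5,942,000.00

Profit: EUR 189,932.83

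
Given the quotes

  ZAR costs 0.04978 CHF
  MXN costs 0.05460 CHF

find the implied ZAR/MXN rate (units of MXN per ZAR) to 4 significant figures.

ZAR/MXN = 0.9117

1 ZAR × 0.04978 = 0.04978 CHF
0.04978 CHF ÷ 0.05460 = 0.911722 MXN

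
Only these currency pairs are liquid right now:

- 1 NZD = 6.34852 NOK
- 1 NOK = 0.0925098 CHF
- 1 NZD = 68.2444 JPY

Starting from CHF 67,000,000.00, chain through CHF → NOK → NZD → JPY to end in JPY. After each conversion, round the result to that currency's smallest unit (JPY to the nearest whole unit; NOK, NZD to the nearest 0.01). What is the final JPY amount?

CHF 67,000,000.00 ÷ 0.0925098 = NOK 724,247,593.23
NOK 724,247,593.23 ÷ 6.34852 = NZD 114,081,328.13
NZD 114,081,328.13 × 68.2444 = JPY 7,785,411,789

JPY 7,785,411,789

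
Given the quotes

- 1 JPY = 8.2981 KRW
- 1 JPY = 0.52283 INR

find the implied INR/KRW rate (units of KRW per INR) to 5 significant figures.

INR/KRW = 15.872

1 INR ÷ 0.52283 = 1.91267 JPY
1.91267 JPY × 8.2981 = 15.8715 KRW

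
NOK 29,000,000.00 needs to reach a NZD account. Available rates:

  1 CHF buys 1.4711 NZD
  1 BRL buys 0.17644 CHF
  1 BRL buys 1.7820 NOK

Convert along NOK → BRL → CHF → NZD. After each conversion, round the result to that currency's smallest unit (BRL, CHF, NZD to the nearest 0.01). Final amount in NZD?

NZD 4,224,054.80

NOK 29,000,000.00 ÷ 1.7820 = BRL 16,273,849.61
BRL 16,273,849.61 × 0.17644 = CHF 2,871,358.03
CHF 2,871,358.03 × 1.4711 = NZD 4,224,054.80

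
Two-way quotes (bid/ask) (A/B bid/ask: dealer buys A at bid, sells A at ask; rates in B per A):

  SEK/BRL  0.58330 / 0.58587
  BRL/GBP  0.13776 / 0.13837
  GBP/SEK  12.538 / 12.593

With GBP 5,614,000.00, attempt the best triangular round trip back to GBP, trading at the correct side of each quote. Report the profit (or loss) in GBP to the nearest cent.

Net profit: GBP 42,083.14

Best loop GBP → SEK → BRL → GBP:
GBP 5,614,000.00 × 12.538 (sell GBP at bid) = SEK 70,388,332.00
SEK 70,388,332.00 × 0.58330 (sell SEK at bid) = BRL 41,057,514.06
BRL 41,057,514.06 × 0.13776 (sell BRL at bid) = GBP 5,656,083.14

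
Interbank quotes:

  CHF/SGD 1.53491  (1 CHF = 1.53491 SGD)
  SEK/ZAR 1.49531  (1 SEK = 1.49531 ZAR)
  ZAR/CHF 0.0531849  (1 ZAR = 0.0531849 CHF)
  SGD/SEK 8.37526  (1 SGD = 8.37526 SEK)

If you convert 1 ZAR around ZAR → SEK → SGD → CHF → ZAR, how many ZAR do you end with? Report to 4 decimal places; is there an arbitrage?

0.9781 (arbitrage exists)

Around ZAR → SEK → SGD → CHF → ZAR: 1 ÷ 1.49531 ÷ 8.37526 ÷ 1.53491 ÷ 0.0531849 = 0.978136
Product < 1; profitable direction is ZAR → CHF → SGD → SEK → ZAR.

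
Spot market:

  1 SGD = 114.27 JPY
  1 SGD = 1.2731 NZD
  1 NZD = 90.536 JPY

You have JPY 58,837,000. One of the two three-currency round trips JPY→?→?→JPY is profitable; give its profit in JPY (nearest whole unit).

Profit: JPY 510,457

Profitable loop is JPY → SGD → NZD → JPY:
JPY 58,837,000 ÷ 114.27 = SGD 514,894.55
SGD 514,894.55 × 1.2731 = NZD 655,512.25
NZD 655,512.25 × 90.536 = JPY 59,347,457
Profit = JPY 59,347,457 − JPY 58,837,000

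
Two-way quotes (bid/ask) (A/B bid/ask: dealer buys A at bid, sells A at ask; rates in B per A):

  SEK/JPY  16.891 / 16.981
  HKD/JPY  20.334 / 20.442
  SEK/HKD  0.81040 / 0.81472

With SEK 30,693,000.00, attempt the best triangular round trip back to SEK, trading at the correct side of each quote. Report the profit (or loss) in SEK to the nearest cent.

Best loop SEK → JPY → HKD → SEK:
SEK 30,693,000.00 × 16.891 (sell SEK at bid) = JPY 518,435,463
JPY 518,435,463 ÷ 20.442 (buy HKD at ask) = HKD 25,361,288.67
HKD 25,361,288.67 ÷ 0.81472 (buy SEK at ask) = SEK 31,128,840.18

Net profit: SEK 435,840.18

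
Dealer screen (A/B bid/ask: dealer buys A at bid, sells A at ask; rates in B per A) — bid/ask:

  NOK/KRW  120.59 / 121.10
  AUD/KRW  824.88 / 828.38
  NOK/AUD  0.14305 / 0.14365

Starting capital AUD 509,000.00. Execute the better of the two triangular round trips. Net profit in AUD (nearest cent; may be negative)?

Net profit: AUD 6,814.85

Best loop AUD → NOK → KRW → AUD:
AUD 509,000.00 ÷ 0.14365 (buy NOK at ask) = NOK 3,543,334.49
NOK 3,543,334.49 × 120.59 (sell NOK at bid) = KRW 427,290,707
KRW 427,290,707 ÷ 828.38 (buy AUD at ask) = AUD 515,814.85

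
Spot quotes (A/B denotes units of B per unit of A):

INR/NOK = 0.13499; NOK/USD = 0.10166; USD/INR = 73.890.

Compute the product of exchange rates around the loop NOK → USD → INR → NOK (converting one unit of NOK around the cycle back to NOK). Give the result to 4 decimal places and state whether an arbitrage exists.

1.0140 (arbitrage exists)

Around NOK → USD → INR → NOK: 1 × 0.10166 × 73.890 × 0.13499 = 1.013999
Product > 1; profitable direction is NOK → USD → INR → NOK.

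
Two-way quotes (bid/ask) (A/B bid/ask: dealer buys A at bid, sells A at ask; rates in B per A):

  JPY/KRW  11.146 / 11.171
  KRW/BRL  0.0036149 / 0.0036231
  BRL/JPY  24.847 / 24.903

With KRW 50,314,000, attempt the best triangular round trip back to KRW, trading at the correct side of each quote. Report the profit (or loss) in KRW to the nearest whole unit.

Best loop KRW → BRL → JPY → KRW:
KRW 50,314,000 × 0.0036149 (sell KRW at bid) = BRL 181,880.08
BRL 181,880.08 × 24.847 (sell BRL at bid) = JPY 4,519,174
JPY 4,519,174 × 11.146 (sell JPY at bid) = KRW 50,370,717

Net profit: KRW 56,717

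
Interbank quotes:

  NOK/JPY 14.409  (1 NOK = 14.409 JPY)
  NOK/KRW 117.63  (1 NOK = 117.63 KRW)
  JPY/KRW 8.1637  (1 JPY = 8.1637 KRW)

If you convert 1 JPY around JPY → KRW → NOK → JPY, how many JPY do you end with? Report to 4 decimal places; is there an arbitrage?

Around JPY → KRW → NOK → JPY: 1 × 8.1637 ÷ 117.63 × 14.409 = 1.000006
Product ≈ 1 (deviation 0.001%, within rounding noise).

1.0000 (no arbitrage)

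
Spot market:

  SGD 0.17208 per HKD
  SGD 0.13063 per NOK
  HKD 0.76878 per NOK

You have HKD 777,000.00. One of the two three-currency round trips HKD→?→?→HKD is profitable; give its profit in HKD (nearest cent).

Profitable loop is HKD → SGD → NOK → HKD:
HKD 777,000.00 × 0.17208 = SGD 133,706.16
SGD 133,706.16 ÷ 0.13063 = NOK 1,023,548.65
NOK 1,023,548.65 × 0.76878 = HKD 786,883.73
Profit = HKD 786,883.73 − HKD 777,000.00

Profit: HKD 9,883.73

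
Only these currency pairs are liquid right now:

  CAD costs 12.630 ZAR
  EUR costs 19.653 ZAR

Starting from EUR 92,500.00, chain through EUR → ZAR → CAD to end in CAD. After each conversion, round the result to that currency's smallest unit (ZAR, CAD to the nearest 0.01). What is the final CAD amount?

CAD 143,935.27

EUR 92,500.00 × 19.653 = ZAR 1,817,902.50
ZAR 1,817,902.50 ÷ 12.630 = CAD 143,935.27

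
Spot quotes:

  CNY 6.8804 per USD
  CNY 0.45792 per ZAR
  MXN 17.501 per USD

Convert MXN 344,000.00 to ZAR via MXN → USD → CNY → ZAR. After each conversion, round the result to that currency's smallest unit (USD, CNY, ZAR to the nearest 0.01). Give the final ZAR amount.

MXN 344,000.00 ÷ 17.501 = USD 19,656.02
USD 19,656.02 × 6.8804 = CNY 135,241.28
CNY 135,241.28 ÷ 0.45792 = ZAR 295,338.23

ZAR 295,338.23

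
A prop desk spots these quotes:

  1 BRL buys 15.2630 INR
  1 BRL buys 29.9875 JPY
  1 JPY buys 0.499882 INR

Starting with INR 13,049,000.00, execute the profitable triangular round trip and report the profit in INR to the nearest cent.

Profit: INR 237,462.79

Profitable loop is INR → JPY → BRL → INR:
INR 13,049,000.00 ÷ 0.499882 = JPY 26,104,161
JPY 26,104,161 ÷ 29.9875 = BRL 870,501.39
BRL 870,501.39 × 15.2630 = INR 13,286,462.79
Profit = INR 13,286,462.79 − INR 13,049,000.00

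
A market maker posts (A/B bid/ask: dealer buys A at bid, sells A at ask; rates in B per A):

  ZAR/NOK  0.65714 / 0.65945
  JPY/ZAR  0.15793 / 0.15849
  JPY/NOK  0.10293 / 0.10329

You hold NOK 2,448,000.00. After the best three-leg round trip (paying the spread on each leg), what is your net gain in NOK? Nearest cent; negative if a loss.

Best loop NOK → JPY → ZAR → NOK:
NOK 2,448,000.00 ÷ 0.10329 (buy JPY at ask) = JPY 23,700,261
JPY 23,700,261 × 0.15793 (sell JPY at bid) = ZAR 3,742,982.28
ZAR 3,742,982.28 × 0.65714 (sell ZAR at bid) = NOK 2,459,663.38

Net profit: NOK 11,663.38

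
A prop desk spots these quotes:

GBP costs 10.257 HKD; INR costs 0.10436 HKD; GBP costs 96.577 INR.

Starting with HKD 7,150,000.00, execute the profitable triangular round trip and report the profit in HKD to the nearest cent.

Profitable loop is HKD → INR → GBP → HKD:
HKD 7,150,000.00 ÷ 0.10436 = INR 68,512,840.17
INR 68,512,840.17 ÷ 96.577 = GBP 709,411.56
GBP 709,411.56 × 10.257 = HKD 7,276,434.36
Profit = HKD 7,276,434.36 − HKD 7,150,000.00

Profit: HKD 126,434.36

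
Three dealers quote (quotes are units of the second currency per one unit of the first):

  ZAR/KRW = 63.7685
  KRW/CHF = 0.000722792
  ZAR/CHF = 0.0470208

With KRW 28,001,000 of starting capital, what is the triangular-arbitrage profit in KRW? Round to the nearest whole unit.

Profitable loop is KRW → ZAR → CHF → KRW:
KRW 28,001,000 ÷ 63.7685 = ZAR 439,103.95
ZAR 439,103.95 × 0.0470208 = CHF 20,647.02
CHF 20,647.02 ÷ 0.000722792 = KRW 28,565,644
Profit = KRW 28,565,644 − KRW 28,001,000

Profit: KRW 564,644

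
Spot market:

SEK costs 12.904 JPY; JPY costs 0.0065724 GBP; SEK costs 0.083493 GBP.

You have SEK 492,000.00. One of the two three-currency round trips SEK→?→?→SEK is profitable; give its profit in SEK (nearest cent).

Profitable loop is SEK → JPY → GBP → SEK:
SEK 492,000.00 × 12.904 = JPY 6,348,768
JPY 6,348,768 × 0.0065724 = GBP 41,726.64
GBP 41,726.64 ÷ 0.083493 = SEK 499,762.17
Profit = SEK 499,762.17 − SEK 492,000.00

Profit: SEK 7,762.17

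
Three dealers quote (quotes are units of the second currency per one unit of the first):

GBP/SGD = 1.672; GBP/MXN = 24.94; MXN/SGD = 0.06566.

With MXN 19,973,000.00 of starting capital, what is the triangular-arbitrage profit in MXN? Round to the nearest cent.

Profitable loop is MXN → GBP → SGD → MXN:
MXN 19,973,000.00 ÷ 24.94 = GBP 800,842.02
GBP 800,842.02 × 1.672 = SGD 1,339,007.86
SGD 1,339,007.86 ÷ 0.06566 = MXN 20,393,052.98
Profit = MXN 20,393,052.98 − MXN 19,973,000.00

Profit: MXN 420,052.98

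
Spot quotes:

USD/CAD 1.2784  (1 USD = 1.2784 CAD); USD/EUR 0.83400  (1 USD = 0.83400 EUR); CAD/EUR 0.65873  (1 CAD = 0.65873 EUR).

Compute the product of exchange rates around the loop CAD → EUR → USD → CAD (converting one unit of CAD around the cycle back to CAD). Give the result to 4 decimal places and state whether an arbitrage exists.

1.0097 (arbitrage exists)

Around CAD → EUR → USD → CAD: 1 × 0.65873 ÷ 0.83400 × 1.2784 = 1.009737
Product > 1; profitable direction is CAD → EUR → USD → CAD.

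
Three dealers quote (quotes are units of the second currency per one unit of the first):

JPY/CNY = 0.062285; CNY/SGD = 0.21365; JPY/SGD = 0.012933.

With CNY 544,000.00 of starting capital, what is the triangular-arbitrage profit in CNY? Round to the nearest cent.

Profitable loop is CNY → SGD → JPY → CNY:
CNY 544,000.00 × 0.21365 = SGD 116,225.60
SGD 116,225.60 ÷ 0.012933 = JPY 8,986,747
JPY 8,986,747 × 0.062285 = CNY 559,739.54
Profit = CNY 559,739.54 − CNY 544,000.00

Profit: CNY 15,739.54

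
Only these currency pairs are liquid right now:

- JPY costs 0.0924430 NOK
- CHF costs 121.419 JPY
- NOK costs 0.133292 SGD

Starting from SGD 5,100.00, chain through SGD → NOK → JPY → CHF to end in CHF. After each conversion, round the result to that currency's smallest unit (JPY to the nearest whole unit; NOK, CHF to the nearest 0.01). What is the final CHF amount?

CHF 3,408.83

SGD 5,100.00 ÷ 0.133292 = NOK 38,261.86
NOK 38,261.86 ÷ 0.0924430 = JPY 413,897
JPY 413,897 ÷ 121.419 = CHF 3,408.83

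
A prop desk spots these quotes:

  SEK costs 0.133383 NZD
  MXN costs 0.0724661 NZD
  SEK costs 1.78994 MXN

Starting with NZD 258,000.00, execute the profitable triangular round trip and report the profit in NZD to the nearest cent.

Profit: NZD 7,305.85

Profitable loop is NZD → MXN → SEK → NZD:
NZD 258,000.00 ÷ 0.0724661 = MXN 3,560,285.43
MXN 3,560,285.43 ÷ 1.78994 = SEK 1,989,052.95
SEK 1,989,052.95 × 0.133383 = NZD 265,305.85
Profit = NZD 265,305.85 − NZD 258,000.00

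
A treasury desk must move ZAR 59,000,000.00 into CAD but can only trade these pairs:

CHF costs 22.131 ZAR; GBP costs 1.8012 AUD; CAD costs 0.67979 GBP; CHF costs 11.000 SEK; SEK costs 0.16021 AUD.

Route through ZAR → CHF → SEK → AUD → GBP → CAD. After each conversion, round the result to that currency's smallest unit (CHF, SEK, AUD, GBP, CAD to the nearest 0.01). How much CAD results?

ZAR 59,000,000.00 ÷ 22.131 = CHF 2,665,943.70
CHF 2,665,943.70 × 11.000 = SEK 29,325,380.70
SEK 29,325,380.70 × 0.16021 = AUD 4,698,219.24
AUD 4,698,219.24 ÷ 1.8012 = GBP 2,608,382.88
GBP 2,608,382.88 ÷ 0.67979 = CAD 3,837,042.15

CAD 3,837,042.15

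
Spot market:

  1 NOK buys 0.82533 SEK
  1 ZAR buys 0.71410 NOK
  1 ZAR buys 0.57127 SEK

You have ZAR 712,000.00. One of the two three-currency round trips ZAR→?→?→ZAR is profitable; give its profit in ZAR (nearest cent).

Profitable loop is ZAR → NOK → SEK → ZAR:
ZAR 712,000.00 × 0.71410 = NOK 508,439.20
NOK 508,439.20 × 0.82533 = SEK 419,630.12
SEK 419,630.12 ÷ 0.57127 = ZAR 734,556.56
Profit = ZAR 734,556.56 − ZAR 712,000.00

Profit: ZAR 22,556.56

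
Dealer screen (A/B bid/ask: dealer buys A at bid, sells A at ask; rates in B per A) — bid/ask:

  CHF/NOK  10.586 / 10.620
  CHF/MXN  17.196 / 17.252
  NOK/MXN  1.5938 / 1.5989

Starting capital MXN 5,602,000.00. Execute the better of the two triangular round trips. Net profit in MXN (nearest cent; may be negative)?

Net profit: MXN 71,155.94

Best loop MXN → NOK → CHF → MXN:
MXN 5,602,000.00 ÷ 1.5989 (buy NOK at ask) = NOK 3,503,658.77
NOK 3,503,658.77 ÷ 10.620 (buy CHF at ask) = CHF 329,911.37
CHF 329,911.37 × 17.196 (sell CHF at bid) = MXN 5,673,155.94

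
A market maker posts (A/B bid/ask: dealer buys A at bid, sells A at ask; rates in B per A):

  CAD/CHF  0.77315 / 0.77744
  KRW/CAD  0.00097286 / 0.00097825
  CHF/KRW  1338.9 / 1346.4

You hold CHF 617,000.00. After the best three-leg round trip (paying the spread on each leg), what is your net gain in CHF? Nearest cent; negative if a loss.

Net profit: CHF 4,365.90

Best loop CHF → KRW → CAD → CHF:
CHF 617,000.00 × 1338.9 (sell CHF at bid) = KRW 826,101,300
KRW 826,101,300 × 0.00097286 (sell KRW at bid) = CAD 803,680.91
CAD 803,680.91 × 0.77315 (sell CAD at bid) = CHF 621,365.90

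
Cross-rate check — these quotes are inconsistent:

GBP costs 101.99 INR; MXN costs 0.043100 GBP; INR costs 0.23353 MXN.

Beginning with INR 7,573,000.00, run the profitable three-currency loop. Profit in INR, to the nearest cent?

Profitable loop is INR → MXN → GBP → INR:
INR 7,573,000.00 × 0.23353 = MXN 1,768,522.69
MXN 1,768,522.69 × 0.043100 = GBP 76,223.33
GBP 76,223.33 × 101.99 = INR 7,774,017.22
Profit = INR 7,774,017.22 − INR 7,573,000.00

Profit: INR 201,017.22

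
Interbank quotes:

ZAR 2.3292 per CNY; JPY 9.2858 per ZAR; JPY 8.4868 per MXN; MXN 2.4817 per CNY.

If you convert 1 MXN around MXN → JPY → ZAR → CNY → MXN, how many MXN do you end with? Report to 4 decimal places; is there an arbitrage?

0.9738 (arbitrage exists)

Around MXN → JPY → ZAR → CNY → MXN: 1 × 8.4868 ÷ 9.2858 ÷ 2.3292 × 2.4817 = 0.973794
Product < 1; profitable direction is MXN → CNY → ZAR → JPY → MXN.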